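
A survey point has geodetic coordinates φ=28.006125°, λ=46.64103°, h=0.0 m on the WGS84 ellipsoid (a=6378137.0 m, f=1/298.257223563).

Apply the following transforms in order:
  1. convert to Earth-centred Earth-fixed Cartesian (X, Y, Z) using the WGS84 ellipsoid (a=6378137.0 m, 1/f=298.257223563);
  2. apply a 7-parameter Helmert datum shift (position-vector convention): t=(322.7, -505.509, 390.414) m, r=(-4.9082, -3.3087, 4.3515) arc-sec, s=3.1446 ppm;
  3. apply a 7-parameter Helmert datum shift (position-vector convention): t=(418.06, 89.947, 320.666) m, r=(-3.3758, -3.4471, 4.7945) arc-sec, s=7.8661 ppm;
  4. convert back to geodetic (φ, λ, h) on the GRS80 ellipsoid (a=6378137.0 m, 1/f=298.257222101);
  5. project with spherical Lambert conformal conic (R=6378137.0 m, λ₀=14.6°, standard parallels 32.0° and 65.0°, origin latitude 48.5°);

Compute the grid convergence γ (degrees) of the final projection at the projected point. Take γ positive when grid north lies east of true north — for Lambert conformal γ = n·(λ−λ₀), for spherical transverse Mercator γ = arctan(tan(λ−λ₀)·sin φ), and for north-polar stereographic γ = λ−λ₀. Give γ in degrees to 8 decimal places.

24.34750368

start: φ=28.006125°, λ=46.641030°, h=0.000 m
→ ECEF (a=6378137.000, f=1/298.257223563): X=3869080.6586, Y=4097311.5085, Z=2977104.5781
→ Helmert 7p (PV): X=3869281.3294, Y=4096971.3511, Z=2977468.9198
→ Helmert 7p (PV): X=3869584.8333, Y=4097232.1958, Z=2977810.6179
→ geod (Bowring, a=6378137.000): φ=28.01052716°, λ=46.63674964°, h=586.2668 m
→ into lcc (λ₀=14.6°): φ=28.01052716°, λ−λ₀=32.03674964°
convergence γ = 24.34750368°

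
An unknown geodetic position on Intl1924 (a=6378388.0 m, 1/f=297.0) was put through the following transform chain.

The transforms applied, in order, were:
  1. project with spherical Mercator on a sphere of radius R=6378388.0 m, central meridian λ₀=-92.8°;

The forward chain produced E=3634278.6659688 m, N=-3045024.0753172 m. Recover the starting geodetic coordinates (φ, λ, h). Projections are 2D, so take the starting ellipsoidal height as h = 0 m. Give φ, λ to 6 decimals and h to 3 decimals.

start: E=3634278.6660, N=-3045024.0753 m
→ merc⁻¹: φ=-26.36939300°, λ=-60.15400400°

φ=-26.369393°, λ=-60.154004°, h=0.000 m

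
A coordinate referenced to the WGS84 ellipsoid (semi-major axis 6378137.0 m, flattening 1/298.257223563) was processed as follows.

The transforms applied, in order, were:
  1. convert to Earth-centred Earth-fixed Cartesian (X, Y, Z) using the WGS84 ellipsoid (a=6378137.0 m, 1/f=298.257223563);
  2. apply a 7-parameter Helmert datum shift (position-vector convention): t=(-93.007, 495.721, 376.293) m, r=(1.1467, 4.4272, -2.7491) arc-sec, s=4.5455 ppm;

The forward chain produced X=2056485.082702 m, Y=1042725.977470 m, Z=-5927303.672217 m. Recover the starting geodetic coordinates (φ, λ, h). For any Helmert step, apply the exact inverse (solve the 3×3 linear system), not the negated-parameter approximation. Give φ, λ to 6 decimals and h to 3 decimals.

φ=-68.875007°, λ=26.873531°, h=699.598 m

start: X=2056485.0827, Y=1042725.9775, Z=-5927303.6722 m
→ Helmert⁻¹: X=2056682.0792, Y=1042219.9768, Z=-5927614.6712
→ geod (Bowring, a=6378137.000): φ=-68.87500700°, λ=26.87353100°, h=699.5980 m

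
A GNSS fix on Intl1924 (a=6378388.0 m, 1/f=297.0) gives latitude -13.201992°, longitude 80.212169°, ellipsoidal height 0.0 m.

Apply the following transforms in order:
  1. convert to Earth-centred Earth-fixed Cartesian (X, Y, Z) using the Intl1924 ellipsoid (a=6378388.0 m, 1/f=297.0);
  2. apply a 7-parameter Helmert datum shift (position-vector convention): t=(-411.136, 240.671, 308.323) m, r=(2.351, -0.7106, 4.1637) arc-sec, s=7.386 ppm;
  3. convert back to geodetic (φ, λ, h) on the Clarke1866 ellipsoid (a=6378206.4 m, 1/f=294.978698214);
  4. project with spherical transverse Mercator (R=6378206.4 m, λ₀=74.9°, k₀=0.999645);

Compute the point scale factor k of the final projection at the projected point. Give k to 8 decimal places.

1.00373886

start: φ=-13.201992°, λ=80.212169°, h=0.000 m
→ ECEF (a=6378388.000, f=1/297.0): X=1055854.6797, Y=6120496.6481, Z=-1447187.0079
→ Helmert 7p (PV): X=1055332.7776, Y=6120820.3340, Z=-1446815.9745
→ geod (Bowring, a=6378206.400): φ=-13.19883876°, λ=80.21742091°, h=328.6815 m
→ into tm (λ₀=74.9°): φ=-13.19883876°, λ−λ₀=5.31742091°
scale k = 1.00373886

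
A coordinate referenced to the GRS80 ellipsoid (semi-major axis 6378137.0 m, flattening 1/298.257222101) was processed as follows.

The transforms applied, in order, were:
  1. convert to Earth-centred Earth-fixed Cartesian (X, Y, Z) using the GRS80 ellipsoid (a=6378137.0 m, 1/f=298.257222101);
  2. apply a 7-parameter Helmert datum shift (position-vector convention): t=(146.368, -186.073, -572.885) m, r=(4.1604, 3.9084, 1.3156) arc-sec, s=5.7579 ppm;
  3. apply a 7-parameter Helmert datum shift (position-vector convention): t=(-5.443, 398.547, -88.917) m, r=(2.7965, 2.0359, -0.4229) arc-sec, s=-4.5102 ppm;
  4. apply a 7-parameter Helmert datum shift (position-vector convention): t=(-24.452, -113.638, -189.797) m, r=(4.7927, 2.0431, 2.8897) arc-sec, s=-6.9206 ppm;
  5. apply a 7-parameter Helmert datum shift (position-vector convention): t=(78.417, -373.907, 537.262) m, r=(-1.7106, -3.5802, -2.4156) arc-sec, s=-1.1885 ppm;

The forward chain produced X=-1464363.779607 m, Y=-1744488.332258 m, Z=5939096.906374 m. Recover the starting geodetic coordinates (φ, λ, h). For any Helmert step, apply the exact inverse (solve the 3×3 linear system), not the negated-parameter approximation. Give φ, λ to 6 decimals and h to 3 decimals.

start: X=-1464363.7796, Y=-1744488.3323, Z=5939096.9064 m
→ Helmert⁻¹: X=-1464320.4330, Y=-1744182.8970, Z=5938577.6541
→ Helmert⁻¹: X=-1464389.3722, Y=-1743922.8207, Z=5938834.5673
→ Helmert⁻¹: X=-1464445.5771, Y=-1744251.7182, Z=5938959.4639
→ Helmert⁻¹: X=-1464707.1798, Y=-1743926.4599, Z=5939505.5712
→ geod (Bowring, a=6378137.000): φ=69.14966700°, λ=-130.02657900°, h=1679.9440 m

φ=69.149667°, λ=-130.026579°, h=1679.944 m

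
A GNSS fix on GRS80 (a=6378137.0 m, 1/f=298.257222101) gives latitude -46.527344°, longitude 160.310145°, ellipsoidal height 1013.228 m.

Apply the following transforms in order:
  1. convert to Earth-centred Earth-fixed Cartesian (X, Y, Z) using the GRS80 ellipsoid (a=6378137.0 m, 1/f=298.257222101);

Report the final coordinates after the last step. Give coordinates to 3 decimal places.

X=-4139592.368 m, Y=1481361.767 m, Z=-4606507.495 m

start: φ=-46.527344°, λ=160.310145°, h=1013.228 m
→ ECEF (a=6378137.000, f=1/298.257222101): X=-4139592.3681, Y=1481361.7668, Z=-4606507.4945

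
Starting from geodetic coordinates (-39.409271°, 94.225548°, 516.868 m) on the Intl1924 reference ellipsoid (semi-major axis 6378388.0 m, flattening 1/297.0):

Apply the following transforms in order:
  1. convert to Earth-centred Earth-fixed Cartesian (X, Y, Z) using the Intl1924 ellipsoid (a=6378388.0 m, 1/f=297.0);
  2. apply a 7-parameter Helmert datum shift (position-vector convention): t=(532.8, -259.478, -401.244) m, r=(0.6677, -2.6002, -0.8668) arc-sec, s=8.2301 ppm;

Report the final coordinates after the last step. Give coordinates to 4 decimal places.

X=-363040.6468 m, Y=4921609.0433 m, Z=-4028343.7796 m

start: φ=-39.409271°, λ=94.225548°, h=516.868 m
→ ECEF (a=6378388.000, f=1/297.0): X=-363641.9144, Y=4921813.4473, Z=-4027920.7338
→ Helmert 7p (PV): X=-363040.6468, Y=4921609.0433, Z=-4028343.7796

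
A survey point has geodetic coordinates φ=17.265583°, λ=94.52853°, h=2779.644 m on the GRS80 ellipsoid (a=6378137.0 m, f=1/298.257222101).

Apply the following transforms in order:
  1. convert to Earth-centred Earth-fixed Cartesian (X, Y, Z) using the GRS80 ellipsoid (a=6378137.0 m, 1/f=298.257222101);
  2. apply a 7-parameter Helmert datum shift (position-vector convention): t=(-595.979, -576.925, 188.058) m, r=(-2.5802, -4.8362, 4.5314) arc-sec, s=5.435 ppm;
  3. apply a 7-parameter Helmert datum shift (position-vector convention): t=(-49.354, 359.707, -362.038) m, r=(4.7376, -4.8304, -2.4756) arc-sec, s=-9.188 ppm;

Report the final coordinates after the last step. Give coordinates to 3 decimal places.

X=-482040.577 m, Y=6075891.705 m, Z=1881606.273 m

start: φ=17.265583°, λ=94.528530°, h=2779.644 m
→ ECEF (a=6378137.000, f=1/298.257222101): X=-481248.2992, Y=6076156.1932, Z=1881746.3487
→ Helmert 7p (PV): X=-482024.5014, Y=6075625.2588, Z=1881857.3423
→ Helmert 7p (PV): X=-482040.5770, Y=6075891.7051, Z=1881606.2726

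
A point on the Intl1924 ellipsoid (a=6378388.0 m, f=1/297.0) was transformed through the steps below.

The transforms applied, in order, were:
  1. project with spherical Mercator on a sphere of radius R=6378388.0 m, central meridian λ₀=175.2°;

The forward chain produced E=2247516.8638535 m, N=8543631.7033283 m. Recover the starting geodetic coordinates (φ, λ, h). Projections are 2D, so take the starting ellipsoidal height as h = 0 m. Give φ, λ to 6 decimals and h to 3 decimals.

φ=60.638543°, λ=-164.611007°, h=0.000 m

start: E=2247516.8639, N=8543631.7033 m
→ merc⁻¹: φ=60.63854300°, λ=-164.61100700°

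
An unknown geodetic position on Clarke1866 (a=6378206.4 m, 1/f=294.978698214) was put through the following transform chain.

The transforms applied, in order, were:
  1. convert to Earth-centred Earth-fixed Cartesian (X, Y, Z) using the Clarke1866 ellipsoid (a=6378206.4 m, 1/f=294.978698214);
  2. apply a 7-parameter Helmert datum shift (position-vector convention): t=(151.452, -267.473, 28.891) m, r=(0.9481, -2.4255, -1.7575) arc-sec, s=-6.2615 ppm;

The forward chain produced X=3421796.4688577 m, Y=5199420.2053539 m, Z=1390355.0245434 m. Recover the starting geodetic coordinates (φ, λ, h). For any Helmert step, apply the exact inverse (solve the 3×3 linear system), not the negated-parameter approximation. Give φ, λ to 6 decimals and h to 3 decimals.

φ=12.673544°, λ=56.653552°, h=750.658 m

start: X=3421796.4689, Y=5199420.2054, Z=1390355.0245 m
→ Helmert⁻¹: X=3421638.4850, Y=5199755.7812, Z=1390270.7028
→ geod (Bowring, a=6378206.400): φ=12.67354400°, λ=56.65355200°, h=750.6580 m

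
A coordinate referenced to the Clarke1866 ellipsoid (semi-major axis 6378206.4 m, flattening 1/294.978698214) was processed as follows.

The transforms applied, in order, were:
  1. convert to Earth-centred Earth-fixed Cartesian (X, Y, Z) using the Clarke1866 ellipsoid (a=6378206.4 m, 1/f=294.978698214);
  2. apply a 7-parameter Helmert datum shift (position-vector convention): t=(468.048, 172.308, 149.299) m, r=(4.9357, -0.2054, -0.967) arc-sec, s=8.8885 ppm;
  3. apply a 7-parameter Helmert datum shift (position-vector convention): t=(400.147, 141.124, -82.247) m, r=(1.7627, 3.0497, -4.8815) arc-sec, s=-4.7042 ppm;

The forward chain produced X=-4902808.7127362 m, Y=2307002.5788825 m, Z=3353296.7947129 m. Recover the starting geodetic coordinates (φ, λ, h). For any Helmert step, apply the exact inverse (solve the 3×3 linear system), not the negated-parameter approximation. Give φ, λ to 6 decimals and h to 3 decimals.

φ=31.921150°, λ=154.808502°, h=452.224 m

start: X=-4902808.7127, Y=2307002.5789, Z=3353296.7947 m
→ Helmert⁻¹: X=-4903336.0981, Y=2306784.9203, Z=3353302.6058
→ Helmert⁻¹: X=-4903768.0339, Y=2306649.3561, Z=3353073.1901
→ geod (Bowring, a=6378206.400): φ=31.92115000°, λ=154.80850200°, h=452.2240 m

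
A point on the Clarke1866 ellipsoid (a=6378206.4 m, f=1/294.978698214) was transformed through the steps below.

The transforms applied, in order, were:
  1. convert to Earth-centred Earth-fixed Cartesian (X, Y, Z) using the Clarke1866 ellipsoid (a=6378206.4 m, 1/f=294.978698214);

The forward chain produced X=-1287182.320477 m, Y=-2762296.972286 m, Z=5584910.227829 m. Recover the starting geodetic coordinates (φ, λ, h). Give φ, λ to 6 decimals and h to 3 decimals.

φ=61.543641°, λ=-114.984700°, h=734.109 m

start: X=-1287182.3205, Y=-2762296.9723, Z=5584910.2278 m
→ geod (Bowring, a=6378206.400): φ=61.54364100°, λ=-114.98470000°, h=734.1090 m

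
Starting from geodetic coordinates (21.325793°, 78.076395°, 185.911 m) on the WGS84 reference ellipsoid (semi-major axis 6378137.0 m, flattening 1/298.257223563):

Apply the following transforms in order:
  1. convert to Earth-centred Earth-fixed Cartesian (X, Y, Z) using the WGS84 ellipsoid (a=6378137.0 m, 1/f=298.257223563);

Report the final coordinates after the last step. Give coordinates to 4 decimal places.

X=1228118.3732 m, Y=5815963.1102 m, Z=2305101.3656 m

start: φ=21.325793°, λ=78.076395°, h=185.911 m
→ ECEF (a=6378137.000, f=1/298.257223563): X=1228118.3732, Y=5815963.1102, Z=2305101.3656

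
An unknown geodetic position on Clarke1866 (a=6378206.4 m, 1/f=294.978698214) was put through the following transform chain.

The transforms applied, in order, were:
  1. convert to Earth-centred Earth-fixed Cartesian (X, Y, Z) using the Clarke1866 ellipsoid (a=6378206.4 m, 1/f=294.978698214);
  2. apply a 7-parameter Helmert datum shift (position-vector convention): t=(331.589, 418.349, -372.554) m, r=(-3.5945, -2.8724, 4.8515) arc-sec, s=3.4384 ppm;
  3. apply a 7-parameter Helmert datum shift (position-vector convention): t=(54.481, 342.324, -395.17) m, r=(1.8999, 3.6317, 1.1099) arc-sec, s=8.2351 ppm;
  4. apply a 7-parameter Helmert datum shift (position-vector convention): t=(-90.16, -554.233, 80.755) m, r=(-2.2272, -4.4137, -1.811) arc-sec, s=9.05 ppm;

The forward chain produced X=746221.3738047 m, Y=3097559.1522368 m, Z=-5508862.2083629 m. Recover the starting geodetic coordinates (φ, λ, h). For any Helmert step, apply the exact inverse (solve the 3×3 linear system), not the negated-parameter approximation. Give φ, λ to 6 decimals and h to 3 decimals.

φ=-60.122605°, λ=76.460479°, h=1059.132 m

start: X=746221.3738, Y=3097559.1522, Z=-5508862.2084 m
→ Helmert⁻¹: X=746159.6979, Y=3098151.3824, Z=-5508875.6212
→ Helmert⁻¹: X=746212.7286, Y=3097728.7943, Z=-5508450.4833
→ Helmert⁻¹: X=745874.7241, Y=3097378.2382, Z=-5508015.4004
→ geod (Bowring, a=6378206.400): φ=-60.12260500°, λ=76.46047900°, h=1059.1320 m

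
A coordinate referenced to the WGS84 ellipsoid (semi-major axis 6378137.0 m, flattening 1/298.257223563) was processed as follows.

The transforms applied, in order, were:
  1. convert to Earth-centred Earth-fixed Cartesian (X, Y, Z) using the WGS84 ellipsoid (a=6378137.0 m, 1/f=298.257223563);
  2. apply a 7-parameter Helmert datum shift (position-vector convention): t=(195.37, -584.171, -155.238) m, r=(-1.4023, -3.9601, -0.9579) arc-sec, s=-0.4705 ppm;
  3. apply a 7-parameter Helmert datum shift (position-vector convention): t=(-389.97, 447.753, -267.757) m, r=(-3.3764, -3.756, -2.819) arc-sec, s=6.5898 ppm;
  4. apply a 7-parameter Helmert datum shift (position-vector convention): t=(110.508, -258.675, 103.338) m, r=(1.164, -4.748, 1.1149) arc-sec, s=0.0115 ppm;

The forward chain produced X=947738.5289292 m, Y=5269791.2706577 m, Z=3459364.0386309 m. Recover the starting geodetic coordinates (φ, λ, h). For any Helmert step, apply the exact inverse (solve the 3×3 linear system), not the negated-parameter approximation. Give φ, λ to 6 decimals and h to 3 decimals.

φ=33.042350°, λ=79.802989°, h=3302.603 m

start: X=947738.5289, Y=5269791.2707, Z=3459364.0386 m
→ Helmert⁻¹: X=947736.1231, Y=5270064.2835, Z=3459209.1048
→ Helmert⁻¹: X=948110.8235, Y=5269538.1329, Z=3459523.0583
→ Helmert⁻¹: X=947957.8480, Y=5270105.6650, Z=3459697.5532
→ geod (Bowring, a=6378137.000): φ=33.04235000°, λ=79.80298900°, h=3302.6030 m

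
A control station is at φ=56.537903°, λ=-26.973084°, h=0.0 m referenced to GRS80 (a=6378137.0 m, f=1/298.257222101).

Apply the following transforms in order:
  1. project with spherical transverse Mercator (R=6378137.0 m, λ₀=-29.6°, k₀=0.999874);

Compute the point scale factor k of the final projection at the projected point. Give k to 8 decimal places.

1.00019343

start: φ=56.537903°, λ=-26.973084°, h=0.000 m
→ into tm (λ₀=-29.6°): φ=56.53790300°, λ−λ₀=2.62691600°
scale k = 1.00019343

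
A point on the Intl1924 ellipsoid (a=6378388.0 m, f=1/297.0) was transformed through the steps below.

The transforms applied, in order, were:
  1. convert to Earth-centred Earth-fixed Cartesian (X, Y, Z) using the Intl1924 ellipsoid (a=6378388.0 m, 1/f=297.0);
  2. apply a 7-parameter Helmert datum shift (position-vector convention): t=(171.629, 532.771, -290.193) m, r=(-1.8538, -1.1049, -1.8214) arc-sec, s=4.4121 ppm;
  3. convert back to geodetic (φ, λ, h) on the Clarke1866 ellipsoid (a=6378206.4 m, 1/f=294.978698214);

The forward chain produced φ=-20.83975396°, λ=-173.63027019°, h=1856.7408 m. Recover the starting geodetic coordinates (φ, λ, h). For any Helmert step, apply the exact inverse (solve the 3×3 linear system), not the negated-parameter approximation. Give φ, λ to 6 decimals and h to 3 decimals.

φ=-20.835441°, λ=-173.625068°, h=1739.899 m

start: φ=-20.839754°, λ=-173.630270°, h=1856.741 m
→ ECEF (a=6378206.400, f=1/294.978698214): X=-5928403.0022, Y=-661805.6629, Z=-2255349.8264
→ Helmert⁻¹: X=-5928554.7043, Y=-662367.5961, Z=-2255023.8794
→ geod (Bowring, a=6378388.000): φ=-20.83544100°, λ=-173.62506800°, h=1739.8990 m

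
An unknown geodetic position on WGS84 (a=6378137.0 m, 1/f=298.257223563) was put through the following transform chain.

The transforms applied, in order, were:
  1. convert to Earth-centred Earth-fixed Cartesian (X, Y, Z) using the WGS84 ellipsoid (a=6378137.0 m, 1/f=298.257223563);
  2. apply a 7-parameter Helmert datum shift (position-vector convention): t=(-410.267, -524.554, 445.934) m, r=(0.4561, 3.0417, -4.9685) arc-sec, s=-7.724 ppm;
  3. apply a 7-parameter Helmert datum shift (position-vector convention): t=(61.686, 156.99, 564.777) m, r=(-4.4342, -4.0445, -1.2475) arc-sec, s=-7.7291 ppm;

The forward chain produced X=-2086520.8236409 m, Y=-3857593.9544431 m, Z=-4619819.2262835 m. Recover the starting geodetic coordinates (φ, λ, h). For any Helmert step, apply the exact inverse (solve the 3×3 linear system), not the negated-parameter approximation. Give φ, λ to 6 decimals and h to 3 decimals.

start: X=-2086520.8236, Y=-3857593.9544, Z=-4619819.2263 m
→ Helmert⁻¹: X=-2086665.9050, Y=-3857694.0530, Z=-4620461.7302
→ Helmert⁻¹: X=-2086110.6954, Y=-3857259.7602, Z=-4620965.5901
→ geod (Bowring, a=6378137.000): φ=-46.69132900°, λ=-118.40572500°, h=3670.0390 m

φ=-46.691329°, λ=-118.405725°, h=3670.039 m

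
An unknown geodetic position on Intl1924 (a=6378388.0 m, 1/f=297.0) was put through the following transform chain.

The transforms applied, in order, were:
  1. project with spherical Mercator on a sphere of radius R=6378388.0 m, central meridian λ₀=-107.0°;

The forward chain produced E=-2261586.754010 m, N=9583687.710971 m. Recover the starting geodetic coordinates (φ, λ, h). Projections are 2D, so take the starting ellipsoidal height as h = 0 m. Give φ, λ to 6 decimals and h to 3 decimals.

φ=64.904688°, λ=-127.315380°, h=0.000 m

start: E=-2261586.7540, N=9583687.7110 m
→ merc⁻¹: φ=64.90468800°, λ=-127.31538000°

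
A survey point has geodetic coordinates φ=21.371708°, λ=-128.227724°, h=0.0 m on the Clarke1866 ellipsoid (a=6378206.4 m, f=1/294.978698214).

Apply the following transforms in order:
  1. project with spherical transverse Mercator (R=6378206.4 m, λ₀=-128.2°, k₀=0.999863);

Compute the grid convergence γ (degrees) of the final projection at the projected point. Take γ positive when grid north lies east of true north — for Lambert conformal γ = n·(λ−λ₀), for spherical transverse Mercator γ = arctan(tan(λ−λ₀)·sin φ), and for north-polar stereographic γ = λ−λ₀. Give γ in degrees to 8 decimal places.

-0.01010310

start: φ=21.371708°, λ=-128.227724°, h=0.000 m
→ into tm (λ₀=-128.2°): φ=21.37170800°, λ−λ₀=-0.02772400°
convergence γ = -0.01010310°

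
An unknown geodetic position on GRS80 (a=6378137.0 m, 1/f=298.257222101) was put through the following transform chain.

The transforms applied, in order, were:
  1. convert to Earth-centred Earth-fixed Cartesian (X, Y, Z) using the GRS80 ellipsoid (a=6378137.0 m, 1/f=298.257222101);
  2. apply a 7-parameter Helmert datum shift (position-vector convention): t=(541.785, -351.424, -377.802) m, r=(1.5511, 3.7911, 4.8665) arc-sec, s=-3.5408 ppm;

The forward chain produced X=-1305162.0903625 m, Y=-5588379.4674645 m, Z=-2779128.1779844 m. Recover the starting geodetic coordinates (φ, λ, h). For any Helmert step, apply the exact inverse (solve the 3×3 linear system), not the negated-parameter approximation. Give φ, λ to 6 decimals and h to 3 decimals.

φ=-25.988493°, λ=-103.152630°, h=1885.295 m

start: X=-1305162.0904, Y=-5588379.4675, Z=-2779128.1780 m
→ Helmert⁻¹: X=-1305789.2671, Y=-5588037.9175, Z=-2778742.1934
→ geod (Bowring, a=6378137.000): φ=-25.98849300°, λ=-103.15263000°, h=1885.2950 m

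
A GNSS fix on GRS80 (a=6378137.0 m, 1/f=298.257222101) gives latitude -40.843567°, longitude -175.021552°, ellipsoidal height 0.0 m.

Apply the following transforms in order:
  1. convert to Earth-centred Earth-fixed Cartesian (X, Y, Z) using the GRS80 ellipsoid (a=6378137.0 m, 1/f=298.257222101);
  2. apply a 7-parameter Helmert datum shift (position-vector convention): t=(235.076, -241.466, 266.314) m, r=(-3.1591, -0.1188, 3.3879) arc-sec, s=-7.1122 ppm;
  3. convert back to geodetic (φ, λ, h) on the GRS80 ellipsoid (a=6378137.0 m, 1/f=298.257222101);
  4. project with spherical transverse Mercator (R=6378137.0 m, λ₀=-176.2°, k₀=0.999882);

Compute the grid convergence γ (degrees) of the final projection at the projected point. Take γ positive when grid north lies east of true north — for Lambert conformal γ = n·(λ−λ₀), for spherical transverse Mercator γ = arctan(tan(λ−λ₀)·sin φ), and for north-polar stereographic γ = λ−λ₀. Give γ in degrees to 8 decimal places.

start: φ=-40.843567°, λ=-175.021552°, h=0.000 m
→ ECEF (a=6378137.000, f=1/298.257222101): X=-4813741.2955, Y=-419323.2879, Z=-4149296.6475
→ Helmert 7p (PV): X=-4813462.7060, Y=-419704.3858, Z=-4148997.1732
→ geod (Bowring, a=6378137.000): φ=-40.84296649°, λ=-175.01676321°, h=-380.7802 m
→ into tm (λ₀=-176.2°): φ=-40.84296649°, λ−λ₀=1.18323679°
convergence γ = -0.77388574°

-0.77388574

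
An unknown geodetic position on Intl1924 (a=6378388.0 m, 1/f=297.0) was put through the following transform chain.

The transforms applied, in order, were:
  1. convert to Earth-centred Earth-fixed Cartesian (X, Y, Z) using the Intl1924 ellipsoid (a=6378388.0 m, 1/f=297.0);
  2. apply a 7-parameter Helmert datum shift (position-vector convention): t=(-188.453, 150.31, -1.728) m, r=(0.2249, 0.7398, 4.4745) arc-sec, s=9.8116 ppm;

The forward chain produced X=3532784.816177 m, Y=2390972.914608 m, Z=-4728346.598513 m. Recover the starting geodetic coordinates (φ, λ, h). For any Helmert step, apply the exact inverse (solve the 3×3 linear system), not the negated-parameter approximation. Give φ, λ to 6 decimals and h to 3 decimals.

φ=-48.135251°, λ=34.085447°, h=1710.390 m

start: X=3532784.8162, Y=2390972.9146, Z=-4728346.5985 m
→ Helmert⁻¹: X=3533007.4259, Y=2390717.3501, Z=-4728288.4134
→ geod (Bowring, a=6378388.000): φ=-48.13525100°, λ=34.08544700°, h=1710.3900 m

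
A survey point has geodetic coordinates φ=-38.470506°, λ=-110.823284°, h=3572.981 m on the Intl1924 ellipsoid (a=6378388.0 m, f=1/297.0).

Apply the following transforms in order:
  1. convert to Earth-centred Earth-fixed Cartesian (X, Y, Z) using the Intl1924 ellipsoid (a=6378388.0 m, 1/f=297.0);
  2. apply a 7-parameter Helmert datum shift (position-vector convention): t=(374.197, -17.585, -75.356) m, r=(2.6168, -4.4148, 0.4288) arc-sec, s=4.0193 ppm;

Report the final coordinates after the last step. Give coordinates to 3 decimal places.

X=-1778084.965 m, Y=-4676320.485 m, Z=-3948942.589 m

start: φ=-38.470506°, λ=-110.823284°, h=3572.981 m
→ ECEF (a=6378388.000, f=1/297.0): X=-1778546.2528, Y=-4676330.5031, Z=-3948753.9678
→ Helmert 7p (PV): X=-1778084.9650, Y=-4676320.4846, Z=-3948942.5894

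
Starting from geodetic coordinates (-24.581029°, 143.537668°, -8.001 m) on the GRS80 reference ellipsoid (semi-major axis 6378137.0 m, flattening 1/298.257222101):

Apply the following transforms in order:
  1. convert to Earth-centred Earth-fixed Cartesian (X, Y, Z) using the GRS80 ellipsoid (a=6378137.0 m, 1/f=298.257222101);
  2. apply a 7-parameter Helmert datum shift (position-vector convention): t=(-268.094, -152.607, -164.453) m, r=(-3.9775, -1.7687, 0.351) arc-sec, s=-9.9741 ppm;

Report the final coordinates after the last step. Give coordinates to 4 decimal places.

start: φ=-24.581029°, λ=143.537668°, h=-8.001 m
→ ECEF (a=6378137.000, f=1/298.257222101): X=-4667424.6733, Y=3448966.2411, Z=-2636938.6666
→ Helmert 7p (PV): X=-4667629.4718, Y=3448720.4425, Z=-2637183.3481

X=-4667629.4718 m, Y=3448720.4425 m, Z=-2637183.3481 m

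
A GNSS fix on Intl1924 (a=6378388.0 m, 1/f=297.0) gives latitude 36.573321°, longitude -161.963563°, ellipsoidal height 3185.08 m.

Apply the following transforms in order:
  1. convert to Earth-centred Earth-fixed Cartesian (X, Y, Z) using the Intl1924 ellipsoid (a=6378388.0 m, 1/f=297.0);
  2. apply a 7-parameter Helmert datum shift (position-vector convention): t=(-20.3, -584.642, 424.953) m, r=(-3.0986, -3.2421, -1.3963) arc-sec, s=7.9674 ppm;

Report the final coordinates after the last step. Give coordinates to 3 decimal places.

X=-4879118.088 m, Y=-1589218.048 m, Z=3781832.121 m

start: φ=36.573321°, λ=-161.963563°, h=3185.080 m
→ ECEF (a=6378388.000, f=1/297.0): X=-4878988.7225, Y=-1588710.5829, Z=3781429.8627
→ Helmert 7p (PV): X=-4879118.0877, Y=-1589218.0477, Z=3781832.1211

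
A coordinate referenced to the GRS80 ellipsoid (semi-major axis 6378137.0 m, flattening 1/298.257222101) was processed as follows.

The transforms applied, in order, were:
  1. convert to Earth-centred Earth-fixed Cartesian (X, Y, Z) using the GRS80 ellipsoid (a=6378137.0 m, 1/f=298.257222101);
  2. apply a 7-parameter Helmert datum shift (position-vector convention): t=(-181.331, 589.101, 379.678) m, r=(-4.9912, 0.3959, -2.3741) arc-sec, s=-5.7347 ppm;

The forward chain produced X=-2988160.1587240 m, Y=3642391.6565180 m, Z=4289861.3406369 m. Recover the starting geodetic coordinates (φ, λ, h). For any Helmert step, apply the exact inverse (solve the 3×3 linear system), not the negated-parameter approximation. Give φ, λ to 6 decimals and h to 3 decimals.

start: X=-2988160.1587, Y=3642391.6565, Z=4289861.3406 m
→ Helmert⁻¹: X=-2988046.1120, Y=3641685.2484, Z=4289588.6481
→ geod (Bowring, a=6378137.000): φ=42.51298300°, λ=129.36928600°, h=2679.5610 m

φ=42.512983°, λ=129.369286°, h=2679.561 m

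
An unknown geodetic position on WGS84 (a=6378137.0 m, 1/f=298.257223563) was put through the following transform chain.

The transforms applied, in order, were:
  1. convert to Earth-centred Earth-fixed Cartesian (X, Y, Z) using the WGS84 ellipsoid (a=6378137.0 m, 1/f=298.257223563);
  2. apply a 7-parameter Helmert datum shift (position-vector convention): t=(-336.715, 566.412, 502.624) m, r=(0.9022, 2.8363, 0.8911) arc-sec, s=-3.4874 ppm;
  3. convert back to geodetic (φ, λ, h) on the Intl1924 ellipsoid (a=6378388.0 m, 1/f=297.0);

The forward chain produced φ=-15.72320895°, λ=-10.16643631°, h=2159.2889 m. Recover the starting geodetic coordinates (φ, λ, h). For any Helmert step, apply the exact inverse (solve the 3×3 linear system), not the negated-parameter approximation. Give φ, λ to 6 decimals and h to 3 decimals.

φ=-15.725269°, λ=-10.171359°, h=2977.184 m

start: φ=-15.723209°, λ=-10.166436°, h=2159.289 m
→ ECEF (a=6378388.000, f=1/297.0): X=6046861.2859, Y=-1084345.5472, Z=-1717870.8969
→ Helmert⁻¹: X=6047238.0307, Y=-1084949.3837, Z=-1718291.6138
→ geod (Bowring, a=6378137.000): φ=-15.72526900°, λ=-10.17135900°, h=2977.1840 m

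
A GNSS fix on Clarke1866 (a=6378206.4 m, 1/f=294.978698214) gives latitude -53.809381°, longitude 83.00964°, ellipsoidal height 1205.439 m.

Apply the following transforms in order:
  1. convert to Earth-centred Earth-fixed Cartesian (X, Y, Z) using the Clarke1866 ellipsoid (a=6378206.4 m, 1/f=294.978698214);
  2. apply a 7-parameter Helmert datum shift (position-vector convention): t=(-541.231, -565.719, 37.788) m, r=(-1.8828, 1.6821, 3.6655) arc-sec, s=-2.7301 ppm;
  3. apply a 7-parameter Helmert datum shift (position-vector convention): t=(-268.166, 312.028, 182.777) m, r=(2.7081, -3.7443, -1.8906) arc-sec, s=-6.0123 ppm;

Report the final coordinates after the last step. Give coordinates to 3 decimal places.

X=458656.686 m, Y=3746878.951 m, Z=-5124729.537 m

start: φ=-53.809381°, λ=83.009640°, h=1205.439 m
→ ECEF (a=6378206.400, f=1/294.978698214): X=459451.1069, Y=3747140.9320, Z=-5125014.4728
→ Helmert 7p (PV): X=458800.2373, Y=3746526.3664, Z=-5125000.6439
→ Helmert 7p (PV): X=458656.6858, Y=3746878.9508, Z=-5124729.5366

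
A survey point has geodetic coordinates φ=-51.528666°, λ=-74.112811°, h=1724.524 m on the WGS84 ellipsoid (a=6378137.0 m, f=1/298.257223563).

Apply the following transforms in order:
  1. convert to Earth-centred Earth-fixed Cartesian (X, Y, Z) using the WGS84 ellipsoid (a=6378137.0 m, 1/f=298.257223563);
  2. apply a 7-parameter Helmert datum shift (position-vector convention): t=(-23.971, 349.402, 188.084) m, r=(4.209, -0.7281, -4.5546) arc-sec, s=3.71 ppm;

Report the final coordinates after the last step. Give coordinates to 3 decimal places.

start: φ=-51.528666°, λ=-74.112811°, h=1724.524 m
→ ECEF (a=6378137.000, f=1/298.257223563): X=1088742.1400, Y=-3825305.0238, Z=-4971697.3977
→ Helmert 7p (PV): X=1088655.2899, Y=-3824892.4028, Z=-4971601.9743

X=1088655.290 m, Y=-3824892.403 m, Z=-4971601.974 m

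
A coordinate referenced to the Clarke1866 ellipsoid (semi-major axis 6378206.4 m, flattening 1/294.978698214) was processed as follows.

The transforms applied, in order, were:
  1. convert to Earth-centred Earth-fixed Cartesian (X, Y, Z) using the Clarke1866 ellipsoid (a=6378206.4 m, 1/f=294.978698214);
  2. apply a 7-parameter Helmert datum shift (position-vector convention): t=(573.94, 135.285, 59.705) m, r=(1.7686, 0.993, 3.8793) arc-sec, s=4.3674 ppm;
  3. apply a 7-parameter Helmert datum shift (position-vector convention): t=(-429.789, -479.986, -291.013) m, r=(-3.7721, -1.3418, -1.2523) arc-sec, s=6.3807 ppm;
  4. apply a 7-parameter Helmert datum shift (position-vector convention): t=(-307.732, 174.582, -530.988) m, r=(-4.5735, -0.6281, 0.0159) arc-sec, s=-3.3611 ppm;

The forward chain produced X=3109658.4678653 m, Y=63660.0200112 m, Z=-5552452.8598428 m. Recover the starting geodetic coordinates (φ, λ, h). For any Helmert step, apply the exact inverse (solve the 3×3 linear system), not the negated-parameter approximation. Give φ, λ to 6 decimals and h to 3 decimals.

start: X=3109658.4679, Y=63660.0200, Z=-5552452.8598 m
→ Helmert⁻¹: X=3109959.7514, Y=63608.5148, Z=-5551948.5923
→ Helmert⁻¹: X=3110333.1895, Y=64208.5022, Z=-5551641.2152
→ Helmert⁻¹: X=3109773.5979, Y=63966.8484, Z=-5551662.2513
→ geod (Bowring, a=6378206.400): φ=-60.90497500°, λ=1.17838600°, h=1896.4780 m

φ=-60.904975°, λ=1.178386°, h=1896.478 m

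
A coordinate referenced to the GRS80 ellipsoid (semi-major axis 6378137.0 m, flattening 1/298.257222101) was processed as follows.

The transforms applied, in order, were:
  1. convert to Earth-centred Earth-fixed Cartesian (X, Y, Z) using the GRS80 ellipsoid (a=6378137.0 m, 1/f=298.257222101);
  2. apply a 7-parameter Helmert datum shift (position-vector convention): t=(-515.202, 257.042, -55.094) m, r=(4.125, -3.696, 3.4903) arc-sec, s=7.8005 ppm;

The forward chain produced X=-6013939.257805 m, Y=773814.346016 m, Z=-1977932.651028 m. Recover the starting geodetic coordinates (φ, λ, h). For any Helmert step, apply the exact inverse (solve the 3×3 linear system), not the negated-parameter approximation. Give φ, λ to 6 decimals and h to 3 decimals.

start: X=-6013939.2578, Y=773814.3460, Z=-1977932.6510 m
→ Helmert⁻¹: X=-6013399.4969, Y=773613.4728, Z=-1977769.8475
→ geod (Bowring, a=6378137.000): φ=-18.18036000°, λ=172.66926200°, h=1312.9340 m

φ=-18.180360°, λ=172.669262°, h=1312.934 m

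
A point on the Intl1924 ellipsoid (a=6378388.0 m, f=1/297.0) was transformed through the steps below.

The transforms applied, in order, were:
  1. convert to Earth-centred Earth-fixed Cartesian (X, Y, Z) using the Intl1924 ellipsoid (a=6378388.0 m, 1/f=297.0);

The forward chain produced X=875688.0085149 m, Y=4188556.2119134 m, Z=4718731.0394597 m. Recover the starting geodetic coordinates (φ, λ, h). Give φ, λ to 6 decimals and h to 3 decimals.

φ=47.989274°, λ=78.191441°, h=3451.563 m

start: X=875688.0085, Y=4188556.2119, Z=4718731.0395 m
→ geod (Bowring, a=6378388.000): φ=47.98927400°, λ=78.19144100°, h=3451.5630 m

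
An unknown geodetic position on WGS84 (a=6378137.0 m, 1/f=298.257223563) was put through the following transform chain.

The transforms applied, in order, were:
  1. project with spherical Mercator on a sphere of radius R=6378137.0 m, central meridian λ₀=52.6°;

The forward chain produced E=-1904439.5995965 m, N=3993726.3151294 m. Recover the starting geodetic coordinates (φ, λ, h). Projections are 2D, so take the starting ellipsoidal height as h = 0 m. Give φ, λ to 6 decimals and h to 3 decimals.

start: E=-1904439.5996, N=3993726.3151 m
→ merc⁻¹: φ=33.73837700°, λ=35.49212800°

φ=33.738377°, λ=35.492128°, h=0.000 m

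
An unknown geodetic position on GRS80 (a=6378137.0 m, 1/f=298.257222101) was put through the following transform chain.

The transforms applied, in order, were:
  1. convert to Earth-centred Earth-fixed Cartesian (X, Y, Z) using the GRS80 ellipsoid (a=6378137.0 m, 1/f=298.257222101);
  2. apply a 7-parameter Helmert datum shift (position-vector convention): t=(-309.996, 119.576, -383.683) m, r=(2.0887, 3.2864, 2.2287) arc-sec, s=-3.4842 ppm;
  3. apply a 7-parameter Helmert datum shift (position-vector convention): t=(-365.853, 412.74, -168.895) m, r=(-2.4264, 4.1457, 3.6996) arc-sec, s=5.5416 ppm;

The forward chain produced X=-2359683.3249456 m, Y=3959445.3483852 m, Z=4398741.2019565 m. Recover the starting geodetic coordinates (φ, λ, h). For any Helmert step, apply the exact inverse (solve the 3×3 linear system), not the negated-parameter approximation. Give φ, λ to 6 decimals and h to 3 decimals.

start: X=-2359683.3249, Y=3959445.3484, Z=4398741.2020 m
→ Helmert⁻¹: X=-2359321.8012, Y=3959001.2400, Z=4398884.8721
→ Helmert⁻¹: X=-2359047.3398, Y=3958965.4948, Z=4399206.2069
→ geod (Bowring, a=6378137.000): φ=43.86096000°, λ=120.78964400°, h=3233.5810 m

φ=43.860960°, λ=120.789644°, h=3233.581 m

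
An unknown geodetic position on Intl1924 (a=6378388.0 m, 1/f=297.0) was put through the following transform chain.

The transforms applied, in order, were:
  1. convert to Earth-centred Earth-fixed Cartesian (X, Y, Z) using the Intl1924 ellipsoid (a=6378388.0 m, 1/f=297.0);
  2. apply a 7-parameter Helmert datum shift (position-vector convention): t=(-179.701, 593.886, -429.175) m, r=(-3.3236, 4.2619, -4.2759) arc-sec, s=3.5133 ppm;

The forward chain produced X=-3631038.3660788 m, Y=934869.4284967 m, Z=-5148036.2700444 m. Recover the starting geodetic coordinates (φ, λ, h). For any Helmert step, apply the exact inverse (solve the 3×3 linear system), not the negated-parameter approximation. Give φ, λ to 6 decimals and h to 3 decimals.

start: X=-3631038.3661, Y=934869.4285, Z=-5148036.2700 m
→ Helmert⁻¹: X=-3630758.9145, Y=934279.9394, Z=-5147648.9755
→ geod (Bowring, a=6378388.000): φ=-54.11772500°, λ=165.56951400°, h=3838.5500 m

φ=-54.117725°, λ=165.569514°, h=3838.550 m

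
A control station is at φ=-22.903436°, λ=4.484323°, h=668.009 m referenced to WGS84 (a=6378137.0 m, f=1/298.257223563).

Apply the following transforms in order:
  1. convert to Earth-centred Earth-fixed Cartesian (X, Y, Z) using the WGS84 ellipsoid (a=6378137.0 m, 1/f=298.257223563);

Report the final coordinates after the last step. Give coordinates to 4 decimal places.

X=5860897.3820 m, Y=459649.0984 m, Z=-2467132.0762 m

start: φ=-22.903436°, λ=4.484323°, h=668.009 m
→ ECEF (a=6378137.000, f=1/298.257223563): X=5860897.3820, Y=459649.0984, Z=-2467132.0762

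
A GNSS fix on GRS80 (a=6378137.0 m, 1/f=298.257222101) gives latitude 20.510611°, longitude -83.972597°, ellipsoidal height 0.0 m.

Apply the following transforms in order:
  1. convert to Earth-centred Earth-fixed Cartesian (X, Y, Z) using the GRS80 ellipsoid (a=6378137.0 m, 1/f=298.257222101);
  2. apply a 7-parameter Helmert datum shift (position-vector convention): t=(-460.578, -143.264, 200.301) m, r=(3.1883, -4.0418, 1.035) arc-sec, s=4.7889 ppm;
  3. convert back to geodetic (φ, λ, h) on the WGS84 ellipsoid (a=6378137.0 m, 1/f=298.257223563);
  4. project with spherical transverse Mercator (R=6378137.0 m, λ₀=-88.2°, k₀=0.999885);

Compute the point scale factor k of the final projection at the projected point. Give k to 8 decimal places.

1.00227135

start: φ=20.510611°, λ=-83.972597°, h=0.000 m
→ ECEF (a=6378137.000, f=1/298.257222101): X=627532.4629, Y=-5943228.0067, Z=2220729.3163
→ Helmert 7p (PV): X=627061.1965, Y=-5943430.9100, Z=2220860.6821
→ geod (Bowring, a=6378137.000): φ=20.51124027°, λ=-83.97729430°, h=188.6895 m
→ into tm (λ₀=-88.2°): φ=20.51124027°, λ−λ₀=4.22270570°
scale k = 1.00227135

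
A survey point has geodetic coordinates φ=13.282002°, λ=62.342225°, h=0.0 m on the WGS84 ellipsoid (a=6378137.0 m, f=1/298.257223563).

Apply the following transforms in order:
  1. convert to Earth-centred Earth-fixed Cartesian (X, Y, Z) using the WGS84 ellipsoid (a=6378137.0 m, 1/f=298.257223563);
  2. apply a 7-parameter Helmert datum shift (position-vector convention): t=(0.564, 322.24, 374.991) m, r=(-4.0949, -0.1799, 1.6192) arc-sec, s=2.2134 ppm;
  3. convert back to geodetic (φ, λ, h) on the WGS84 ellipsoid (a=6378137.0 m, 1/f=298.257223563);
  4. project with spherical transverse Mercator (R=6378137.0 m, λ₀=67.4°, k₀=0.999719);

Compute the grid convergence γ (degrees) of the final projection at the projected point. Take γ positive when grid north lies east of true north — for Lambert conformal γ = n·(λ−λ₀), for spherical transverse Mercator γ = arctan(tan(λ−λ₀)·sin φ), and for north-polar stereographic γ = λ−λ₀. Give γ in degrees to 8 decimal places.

start: φ=13.282002°, λ=62.342225°, h=0.000 m
→ ECEF (a=6378137.000, f=1/298.257223563): X=2881978.3658, Y=5499203.0935, Z=1455786.5618
→ Helmert 7p (PV): X=2881940.8696, Y=5499589.0305, Z=1456058.1147
→ geod (Bowring, a=6378137.000): φ=13.28371705°, λ=62.34418464°, h=378.1488 m
→ into tm (λ₀=67.4°): φ=13.28371705°, λ−λ₀=-5.05581536°
convergence γ = -1.16455483°

-1.16455483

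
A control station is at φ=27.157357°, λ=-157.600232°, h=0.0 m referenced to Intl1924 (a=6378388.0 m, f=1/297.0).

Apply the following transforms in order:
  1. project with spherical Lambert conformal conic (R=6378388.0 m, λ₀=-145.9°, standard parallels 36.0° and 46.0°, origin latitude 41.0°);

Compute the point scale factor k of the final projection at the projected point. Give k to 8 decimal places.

1.02437511

start: φ=27.157357°, λ=-157.600232°, h=0.000 m
→ into lcc (λ₀=-145.9°): φ=27.15735700°, λ−λ₀=-11.70023200°
scale k = 1.02437511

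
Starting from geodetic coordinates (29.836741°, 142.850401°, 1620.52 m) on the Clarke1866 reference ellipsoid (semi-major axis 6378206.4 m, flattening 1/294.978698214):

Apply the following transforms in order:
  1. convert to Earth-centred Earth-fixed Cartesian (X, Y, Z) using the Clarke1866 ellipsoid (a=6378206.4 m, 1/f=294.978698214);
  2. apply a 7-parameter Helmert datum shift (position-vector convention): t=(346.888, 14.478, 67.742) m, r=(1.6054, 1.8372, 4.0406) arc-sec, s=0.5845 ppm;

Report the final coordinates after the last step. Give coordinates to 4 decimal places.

X=-4414457.0682 m, Y=3344776.7409 m, Z=3155456.6958 m

start: φ=29.836741°, λ=142.850401°, h=1620.520 m
→ ECEF (a=6378206.400, f=1/294.978698214): X=-4414763.9562, Y=3344871.3489, Z=3155321.7534
→ Helmert 7p (PV): X=-4414457.0682, Y=3344776.7409, Z=3155456.6958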